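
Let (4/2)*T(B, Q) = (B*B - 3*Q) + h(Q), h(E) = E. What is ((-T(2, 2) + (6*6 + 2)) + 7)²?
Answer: 2025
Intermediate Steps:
T(B, Q) = B²/2 - Q (T(B, Q) = ((B*B - 3*Q) + Q)/2 = ((B² - 3*Q) + Q)/2 = (B² - 2*Q)/2 = B²/2 - Q)
((-T(2, 2) + (6*6 + 2)) + 7)² = ((-((½)*2² - 1*2) + (6*6 + 2)) + 7)² = ((-((½)*4 - 2) + (36 + 2)) + 7)² = ((-(2 - 2) + 38) + 7)² = ((-1*0 + 38) + 7)² = ((0 + 38) + 7)² = (38 + 7)² = 45² = 2025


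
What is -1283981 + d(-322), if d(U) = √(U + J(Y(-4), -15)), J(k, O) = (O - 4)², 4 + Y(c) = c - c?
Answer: -1283981 + √39 ≈ -1.2840e+6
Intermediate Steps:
Y(c) = -4 (Y(c) = -4 + (c - c) = -4 + 0 = -4)
J(k, O) = (-4 + O)²
d(U) = √(361 + U) (d(U) = √(U + (-4 - 15)²) = √(U + (-19)²) = √(U + 361) = √(361 + U))
-1283981 + d(-322) = -1283981 + √(361 - 322) = -1283981 + √39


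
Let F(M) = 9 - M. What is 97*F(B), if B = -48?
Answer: 5529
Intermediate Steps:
97*F(B) = 97*(9 - 1*(-48)) = 97*(9 + 48) = 97*57 = 5529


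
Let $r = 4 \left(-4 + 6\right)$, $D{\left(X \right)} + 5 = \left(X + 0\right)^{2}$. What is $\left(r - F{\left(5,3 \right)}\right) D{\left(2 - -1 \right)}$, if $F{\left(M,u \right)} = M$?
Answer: $12$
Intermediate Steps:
$D{\left(X \right)} = -5 + X^{2}$ ($D{\left(X \right)} = -5 + \left(X + 0\right)^{2} = -5 + X^{2}$)
$r = 8$ ($r = 4 \cdot 2 = 8$)
$\left(r - F{\left(5,3 \right)}\right) D{\left(2 - -1 \right)} = \left(8 - 5\right) \left(-5 + \left(2 - -1\right)^{2}\right) = \left(8 - 5\right) \left(-5 + \left(2 + 1\right)^{2}\right) = 3 \left(-5 + 3^{2}\right) = 3 \left(-5 + 9\right) = 3 \cdot 4 = 12$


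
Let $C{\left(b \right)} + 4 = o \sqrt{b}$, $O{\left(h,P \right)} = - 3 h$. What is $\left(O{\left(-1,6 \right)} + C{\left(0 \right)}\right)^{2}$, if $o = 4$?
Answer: $1$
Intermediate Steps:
$C{\left(b \right)} = -4 + 4 \sqrt{b}$
$\left(O{\left(-1,6 \right)} + C{\left(0 \right)}\right)^{2} = \left(\left(-3\right) \left(-1\right) - \left(4 - 4 \sqrt{0}\right)\right)^{2} = \left(3 + \left(-4 + 4 \cdot 0\right)\right)^{2} = \left(3 + \left(-4 + 0\right)\right)^{2} = \left(3 - 4\right)^{2} = \left(-1\right)^{2} = 1$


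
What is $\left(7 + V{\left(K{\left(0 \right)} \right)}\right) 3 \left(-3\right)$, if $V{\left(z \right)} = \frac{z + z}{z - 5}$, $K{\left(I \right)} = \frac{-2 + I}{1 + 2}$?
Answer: $- \frac{1107}{17} \approx -65.118$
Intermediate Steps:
$K{\left(I \right)} = - \frac{2}{3} + \frac{I}{3}$ ($K{\left(I \right)} = \frac{-2 + I}{3} = \left(-2 + I\right) \frac{1}{3} = - \frac{2}{3} + \frac{I}{3}$)
$V{\left(z \right)} = \frac{2 z}{-5 + z}$
$\left(7 + V{\left(K{\left(0 \right)} \right)}\right) 3 \left(-3\right) = \left(7 + \frac{2 \left(- \frac{2}{3} + \frac{1}{3} \cdot 0\right)}{-5 + \left(- \frac{2}{3} + \frac{1}{3} \cdot 0\right)}\right) 3 \left(-3\right) = \left(7 + \frac{2 \left(- \frac{2}{3} + 0\right)}{-5 + \left(- \frac{2}{3} + 0\right)}\right) \left(-9\right) = \left(7 + 2 \left(- \frac{2}{3}\right) \frac{1}{-5 - \frac{2}{3}}\right) \left(-9\right) = \left(7 + 2 \left(- \frac{2}{3}\right) \frac{1}{- \frac{17}{3}}\right) \left(-9\right) = \left(7 + 2 \left(- \frac{2}{3}\right) \left(- \frac{3}{17}\right)\right) \left(-9\right) = \left(7 + \frac{4}{17}\right) \left(-9\right) = \frac{123}{17} \left(-9\right) = - \frac{1107}{17}$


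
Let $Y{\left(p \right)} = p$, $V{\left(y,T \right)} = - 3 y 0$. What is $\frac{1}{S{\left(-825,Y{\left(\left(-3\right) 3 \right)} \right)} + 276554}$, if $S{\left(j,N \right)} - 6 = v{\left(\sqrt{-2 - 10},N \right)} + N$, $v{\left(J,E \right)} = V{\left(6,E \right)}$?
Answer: $\frac{1}{276551} \approx 3.616 \cdot 10^{-6}$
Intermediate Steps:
$V{\left(y,T \right)} = 0$
$v{\left(J,E \right)} = 0$
$S{\left(j,N \right)} = 6 + N$ ($S{\left(j,N \right)} = 6 + \left(0 + N\right) = 6 + N$)
$\frac{1}{S{\left(-825,Y{\left(\left(-3\right) 3 \right)} \right)} + 276554} = \frac{1}{\left(6 - 9\right) + 276554} = \frac{1}{-3 + 276554} = \frac{1}{276551}$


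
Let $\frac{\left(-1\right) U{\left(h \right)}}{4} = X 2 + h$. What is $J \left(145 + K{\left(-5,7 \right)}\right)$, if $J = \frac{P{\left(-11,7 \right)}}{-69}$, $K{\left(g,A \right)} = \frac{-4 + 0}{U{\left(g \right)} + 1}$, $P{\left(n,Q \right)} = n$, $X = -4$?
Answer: $\frac{84491}{3657} \approx 23.104$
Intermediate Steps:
$U{\left(h \right)} = 32 - 4 h$ ($U{\left(h \right)} = - 4 \left(\left(-4\right) 2 + h\right) = - 4 \left(-8 + h\right) = 32 - 4 h$)
$K{\left(g,A \right)} = - \frac{4}{33 - 4 g}$ ($K{\left(g,A \right)} = \frac{-4 + 0}{\left(32 - 4 g\right) + 1} = - \frac{4}{33 - 4 g}$)
$J = \frac{11}{69}$ ($J = - \frac{11}{-69} = \left(-11\right) \left(- \frac{1}{69}\right) = \frac{11}{69} \approx 0.15942$)
$J \left(145 + K{\left(-5,7 \right)}\right) = \frac{11 \left(145 + \frac{4}{-33 + 4 \left(-5\right)}\right)}{69} = \frac{11 \left(145 + \frac{4}{-33 - 20}\right)}{69} = \frac{11 \left(145 + \frac{4}{-53}\right)}{69} = \frac{11 \left(145 + 4 \left(- \frac{1}{53}\right)\right)}{69} = \frac{11 \left(145 - \frac{4}{53}\right)}{69} = \frac{11}{69} \cdot \frac{7681}{53} = \frac{84491}{3657}$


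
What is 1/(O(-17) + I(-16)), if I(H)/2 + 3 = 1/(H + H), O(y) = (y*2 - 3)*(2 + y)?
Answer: 16/8783 ≈ 0.0018217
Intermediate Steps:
O(y) = (-3 + 2*y)*(2 + y) (O(y) = (2*y - 3)*(2 + y) = (-3 + 2*y)*(2 + y))
I(H) = -6 + 1/H (I(H) = -6 + 2/(H + H) = -6 + 2/((2*H)) = -6 + 2*(1/(2*H)) = -6 + 1/H)
1/(O(-17) + I(-16)) = 1/((-6 - 17 + 2*(-17)²) + (-6 + 1/(-16))) = 1/((-6 - 17 + 2*289) + (-6 - 1/16)) = 1/((-6 - 17 + 578) - 97/16) = 1/(555 - 97/16) = 1/(8783/16) = 16/8783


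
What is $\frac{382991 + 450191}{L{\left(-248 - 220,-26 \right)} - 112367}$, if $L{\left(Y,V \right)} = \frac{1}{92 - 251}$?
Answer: $- \frac{66237969}{8933177} \approx -7.4148$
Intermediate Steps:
$L{\left(Y,V \right)} = - \frac{1}{159}$ ($L{\left(Y,V \right)} = \frac{1}{-159} = - \frac{1}{159}$)
$\frac{382991 + 450191}{L{\left(-248 - 220,-26 \right)} - 112367} = \frac{382991 + 450191}{- \frac{1}{159} - 112367} = \frac{833182}{- \frac{17866354}{159}} = 833182 \left(- \frac{159}{17866354}\right) = - \frac{66237969}{8933177}$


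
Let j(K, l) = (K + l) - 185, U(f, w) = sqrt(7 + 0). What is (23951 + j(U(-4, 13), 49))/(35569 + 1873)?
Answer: 23815/37442 + sqrt(7)/37442 ≈ 0.63612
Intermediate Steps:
U(f, w) = sqrt(7)
j(K, l) = -185 + K + l
(23951 + j(U(-4, 13), 49))/(35569 + 1873) = (23951 + (-185 + sqrt(7) + 49))/(35569 + 1873) = (23951 + (-136 + sqrt(7)))/37442 = (23815 + sqrt(7))*(1/37442) = 23815/37442 + sqrt(7)/37442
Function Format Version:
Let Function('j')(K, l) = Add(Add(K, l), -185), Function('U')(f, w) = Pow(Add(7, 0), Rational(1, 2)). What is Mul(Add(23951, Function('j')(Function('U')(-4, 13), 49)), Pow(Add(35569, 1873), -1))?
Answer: Add(Rational(23815, 37442), Mul(Rational(1, 37442), Pow(7, Rational(1, 2)))) ≈ 0.63612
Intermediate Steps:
Function('U')(f, w) = Pow(7, Rational(1, 2))
Function('j')(K, l) = Add(-185, K, l)
Mul(Add(23951, Function('j')(Function('U')(-4, 13), 49)), Pow(Add(35569, 1873), -1)) = Mul(Add(23951, Add(-185, Pow(7, Rational(1, 2)), 49)), Pow(Add(35569, 1873), -1)) = Mul(Add(23951, Add(-136, Pow(7, Rational(1, 2)))), Pow(37442, -1)) = Mul(Add(23815, Pow(7, Rational(1, 2))), Rational(1, 37442)) = Add(Rational(23815, 37442), Mul(Rational(1, 37442), Pow(7, Rational(1, 2))))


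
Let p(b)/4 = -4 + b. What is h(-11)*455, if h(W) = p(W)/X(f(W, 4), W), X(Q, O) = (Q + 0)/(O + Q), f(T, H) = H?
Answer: 47775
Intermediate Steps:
X(Q, O) = Q/(O + Q)
p(b) = -16 + 4*b (p(b) = 4*(-4 + b) = -16 + 4*b)
h(W) = (1 + W/4)*(-16 + 4*W) (h(W) = (-16 + 4*W)/((4/(W + 4))) = (-16 + 4*W)/((4/(4 + W))) = (-16 + 4*W)*(1 + W/4) = (1 + W/4)*(-16 + 4*W))
h(-11)*455 = (-16 + (-11)²)*455 = (-16 + 121)*455 = 105*455 = 47775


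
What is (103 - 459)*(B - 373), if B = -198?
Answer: 203276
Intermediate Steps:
(103 - 459)*(B - 373) = (103 - 459)*(-198 - 373) = -356*(-571) = 203276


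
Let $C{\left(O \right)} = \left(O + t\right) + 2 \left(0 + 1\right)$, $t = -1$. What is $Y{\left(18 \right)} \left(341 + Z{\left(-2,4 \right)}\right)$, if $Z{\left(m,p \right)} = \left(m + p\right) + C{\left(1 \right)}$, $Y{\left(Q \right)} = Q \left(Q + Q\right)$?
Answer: $223560$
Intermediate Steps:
$C{\left(O \right)} = 1 + O$ ($C{\left(O \right)} = \left(O - 1\right) + 2 \left(0 + 1\right) = \left(-1 + O\right) + 2 \cdot 1 = \left(-1 + O\right) + 2 = 1 + O$)
$Y{\left(Q \right)} = 2 Q^{2}$ ($Y{\left(Q \right)} = Q 2 Q = 2 Q^{2}$)
$Z{\left(m,p \right)} = 2 + m + p$ ($Z{\left(m,p \right)} = \left(m + p\right) + \left(1 + 1\right) = \left(m + p\right) + 2 = 2 + m + p$)
$Y{\left(18 \right)} \left(341 + Z{\left(-2,4 \right)}\right) = 2 \cdot 18^{2} \left(341 + \left(2 - 2 + 4\right)\right) = 2 \cdot 324 \left(341 + 4\right) = 648 \cdot 345 = 223560$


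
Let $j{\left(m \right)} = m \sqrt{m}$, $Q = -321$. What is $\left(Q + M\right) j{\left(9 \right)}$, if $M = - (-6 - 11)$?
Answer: $-8208$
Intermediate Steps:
$M = 17$ ($M = \left(-1\right) \left(-17\right) = 17$)
$j{\left(m \right)} = m^{\frac{3}{2}}$
$\left(Q + M\right) j{\left(9 \right)} = \left(-321 + 17\right) 9^{\frac{3}{2}} = \left(-304\right) 27 = -8208$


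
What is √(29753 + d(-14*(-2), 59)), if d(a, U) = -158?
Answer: √29595 ≈ 172.03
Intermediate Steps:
√(29753 + d(-14*(-2), 59)) = √(29753 - 158) = √29595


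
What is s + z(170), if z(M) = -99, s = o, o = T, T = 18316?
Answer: 18217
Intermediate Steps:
o = 18316
s = 18316
s + z(170) = 18316 - 99 = 18217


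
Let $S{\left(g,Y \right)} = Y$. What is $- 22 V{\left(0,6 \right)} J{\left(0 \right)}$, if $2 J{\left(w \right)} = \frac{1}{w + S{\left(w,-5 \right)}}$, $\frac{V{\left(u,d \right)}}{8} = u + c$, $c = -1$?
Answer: $- \frac{88}{5} \approx -17.6$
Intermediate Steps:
$V{\left(u,d \right)} = -8 + 8 u$ ($V{\left(u,d \right)} = 8 \left(u - 1\right) = 8 \left(-1 + u\right) = -8 + 8 u$)
$J{\left(w \right)} = \frac{1}{2 \left(-5 + w\right)}$ ($J{\left(w \right)} = \frac{1}{2 \left(w - 5\right)} = \frac{1}{2 \left(-5 + w\right)}$)
$- 22 V{\left(0,6 \right)} J{\left(0 \right)} = - 22 \left(-8 + 8 \cdot 0\right) \frac{1}{2 \left(-5 + 0\right)} = - 22 \left(-8 + 0\right) \frac{1}{2 \left(-5\right)} = \left(-22\right) \left(-8\right) \frac{1}{2} \left(- \frac{1}{5}\right) = 176 \left(- \frac{1}{10}\right) = - \frac{88}{5}$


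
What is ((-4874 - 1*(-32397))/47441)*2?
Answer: 55046/47441 ≈ 1.1603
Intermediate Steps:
((-4874 - 1*(-32397))/47441)*2 = ((-4874 + 32397)*(1/47441))*2 = (27523*(1/47441))*2 = (27523/47441)*2 = 55046/47441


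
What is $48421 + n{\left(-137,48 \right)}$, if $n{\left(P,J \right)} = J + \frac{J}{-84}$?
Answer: $\frac{339279}{7} \approx 48468.0$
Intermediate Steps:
$n{\left(P,J \right)} = \frac{83 J}{84}$ ($n{\left(P,J \right)} = J + J \left(- \frac{1}{84}\right) = J - \frac{J}{84} = \frac{83 J}{84}$)
$48421 + n{\left(-137,48 \right)} = 48421 + \frac{83}{84} \cdot 48 = 48421 + \frac{332}{7} = \frac{339279}{7}$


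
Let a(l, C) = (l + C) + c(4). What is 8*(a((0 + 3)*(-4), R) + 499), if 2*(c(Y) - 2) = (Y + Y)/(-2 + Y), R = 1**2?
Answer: 3936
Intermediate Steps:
R = 1
c(Y) = 2 + Y/(-2 + Y) (c(Y) = 2 + ((Y + Y)/(-2 + Y))/2 = 2 + ((2*Y)/(-2 + Y))/2 = 2 + (2*Y/(-2 + Y))/2 = 2 + Y/(-2 + Y))
a(l, C) = 4 + C + l (a(l, C) = (l + C) + (-4 + 3*4)/(-2 + 4) = (C + l) + (-4 + 12)/2 = (C + l) + (1/2)*8 = (C + l) + 4 = 4 + C + l)
8*(a((0 + 3)*(-4), R) + 499) = 8*((4 + 1 + (0 + 3)*(-4)) + 499) = 8*((4 + 1 + 3*(-4)) + 499) = 8*((4 + 1 - 12) + 499) = 8*(-7 + 499) = 8*492 = 3936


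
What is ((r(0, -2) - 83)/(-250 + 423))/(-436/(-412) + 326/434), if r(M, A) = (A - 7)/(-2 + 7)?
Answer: -4738412/17491165 ≈ -0.27090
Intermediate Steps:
r(M, A) = -7/5 + A/5 (r(M, A) = (-7 + A)/5 = (-7 + A)*(⅕) = -7/5 + A/5)
((r(0, -2) - 83)/(-250 + 423))/(-436/(-412) + 326/434) = (((-7/5 + (⅕)*(-2)) - 83)/(-250 + 423))/(-436/(-412) + 326/434) = (((-7/5 - ⅖) - 83)/173)/(-436*(-1/412) + 326*(1/434)) = ((-9/5 - 83)*(1/173))/(109/103 + 163/217) = (-424/5*1/173)/(40442/22351) = -424/865*22351/40442 = -4738412/17491165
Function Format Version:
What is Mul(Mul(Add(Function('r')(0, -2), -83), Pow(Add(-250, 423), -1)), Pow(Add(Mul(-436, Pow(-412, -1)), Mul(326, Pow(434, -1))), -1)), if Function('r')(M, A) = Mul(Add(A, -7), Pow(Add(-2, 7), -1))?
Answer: Rational(-4738412, 17491165) ≈ -0.27090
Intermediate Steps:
Function('r')(M, A) = Add(Rational(-7, 5), Mul(Rational(1, 5), A)) (Function('r')(M, A) = Mul(Add(-7, A), Pow(5, -1)) = Mul(Add(-7, A), Rational(1, 5)) = Add(Rational(-7, 5), Mul(Rational(1, 5), A)))
Mul(Mul(Add(Function('r')(0, -2), -83), Pow(Add(-250, 423), -1)), Pow(Add(Mul(-436, Pow(-412, -1)), Mul(326, Pow(434, -1))), -1)) = Mul(Mul(Add(Add(Rational(-7, 5), Mul(Rational(1, 5), -2)), -83), Pow(Add(-250, 423), -1)), Pow(Add(Mul(-436, Pow(-412, -1)), Mul(326, Pow(434, -1))), -1)) = Mul(Mul(Add(Add(Rational(-7, 5), Rational(-2, 5)), -83), Pow(173, -1)), Pow(Add(Mul(-436, Rational(-1, 412)), Mul(326, Rational(1, 434))), -1)) = Mul(Mul(Add(Rational(-9, 5), -83), Rational(1, 173)), Pow(Add(Rational(109, 103), Rational(163, 217)), -1)) = Mul(Mul(Rational(-424, 5), Rational(1, 173)), Pow(Rational(40442, 22351), -1)) = Mul(Rational(-424, 865), Rational(22351, 40442)) = Rational(-4738412, 17491165)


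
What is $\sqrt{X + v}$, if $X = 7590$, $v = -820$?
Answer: $\sqrt{6770} \approx 82.28$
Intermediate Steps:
$\sqrt{X + v} = \sqrt{7590 - 820} = \sqrt{6770}$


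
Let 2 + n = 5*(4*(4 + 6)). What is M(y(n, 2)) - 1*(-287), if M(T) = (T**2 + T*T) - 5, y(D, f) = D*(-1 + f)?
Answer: 78690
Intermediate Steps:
n = 198 (n = -2 + 5*(4*(4 + 6)) = -2 + 5*(4*10) = -2 + 5*40 = -2 + 200 = 198)
M(T) = -5 + 2*T**2 (M(T) = (T**2 + T**2) - 5 = 2*T**2 - 5 = -5 + 2*T**2)
M(y(n, 2)) - 1*(-287) = (-5 + 2*(198*(-1 + 2))**2) - 1*(-287) = (-5 + 2*(198*1)**2) + 287 = (-5 + 2*198**2) + 287 = (-5 + 2*39204) + 287 = (-5 + 78408) + 287 = 78403 + 287 = 78690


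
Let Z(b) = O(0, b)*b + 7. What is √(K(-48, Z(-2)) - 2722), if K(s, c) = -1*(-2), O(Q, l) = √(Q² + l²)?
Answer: 4*I*√170 ≈ 52.154*I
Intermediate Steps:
Z(b) = 7 + b*√(b²) (Z(b) = √(0² + b²)*b + 7 = √(0 + b²)*b + 7 = √(b²)*b + 7 = b*√(b²) + 7 = 7 + b*√(b²))
K(s, c) = 2
√(K(-48, Z(-2)) - 2722) = √(2 - 2722) = √(-2720) = 4*I*√170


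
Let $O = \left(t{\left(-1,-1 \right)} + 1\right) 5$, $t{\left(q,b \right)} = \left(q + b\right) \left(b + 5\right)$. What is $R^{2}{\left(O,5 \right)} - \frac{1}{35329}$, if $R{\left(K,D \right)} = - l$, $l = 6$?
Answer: $\frac{1271843}{35329} \approx 36.0$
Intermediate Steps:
$t{\left(q,b \right)} = \left(5 + b\right) \left(b + q\right)$ ($t{\left(q,b \right)} = \left(b + q\right) \left(5 + b\right) = \left(5 + b\right) \left(b + q\right)$)
$O = -35$ ($O = \left(\left(\left(-1\right)^{2} + 5 \left(-1\right) + 5 \left(-1\right) - -1\right) + 1\right) 5 = \left(\left(1 - 5 - 5 + 1\right) + 1\right) 5 = \left(-8 + 1\right) 5 = \left(-7\right) 5 = -35$)
$R{\left(K,D \right)} = -6$ ($R{\left(K,D \right)} = \left(-1\right) 6 = -6$)
$R^{2}{\left(O,5 \right)} - \frac{1}{35329} = \left(-6\right)^{2} - \frac{1}{35329} = 36 - \frac{1}{35329} = \frac{1271843}{35329}$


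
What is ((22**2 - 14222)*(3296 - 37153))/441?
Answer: 465127466/441 ≈ 1.0547e+6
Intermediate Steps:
((22**2 - 14222)*(3296 - 37153))/441 = ((484 - 14222)*(-33857))*(1/441) = -13738*(-33857)*(1/441) = 465127466*(1/441) = 465127466/441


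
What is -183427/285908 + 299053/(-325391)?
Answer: -145187140081/93031890028 ≈ -1.5606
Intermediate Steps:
-183427/285908 + 299053/(-325391) = -183427*1/285908 + 299053*(-1/325391) = -183427/285908 - 299053/325391 = -145187140081/93031890028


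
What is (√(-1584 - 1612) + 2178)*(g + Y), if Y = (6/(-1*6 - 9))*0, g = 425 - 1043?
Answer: -1346004 - 1236*I*√799 ≈ -1.346e+6 - 34938.0*I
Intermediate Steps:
g = -618
Y = 0 (Y = (6/(-6 - 9))*0 = (6/(-15))*0 = -1/15*6*0 = -⅖*0 = 0)
(√(-1584 - 1612) + 2178)*(g + Y) = (√(-1584 - 1612) + 2178)*(-618 + 0) = (√(-3196) + 2178)*(-618) = (2*I*√799 + 2178)*(-618) = (2178 + 2*I*√799)*(-618) = -1346004 - 1236*I*√799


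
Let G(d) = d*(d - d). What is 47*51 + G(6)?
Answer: 2397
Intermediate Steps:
G(d) = 0 (G(d) = d*0 = 0)
47*51 + G(6) = 47*51 + 0 = 2397 + 0 = 2397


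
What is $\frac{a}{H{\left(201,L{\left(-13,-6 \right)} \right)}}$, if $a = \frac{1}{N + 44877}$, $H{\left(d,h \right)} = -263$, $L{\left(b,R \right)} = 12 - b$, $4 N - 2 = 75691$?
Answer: $- \frac{4}{67117863} \approx -5.9597 \cdot 10^{-8}$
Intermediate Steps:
$N = \frac{75693}{4}$ ($N = \frac{1}{2} + \frac{1}{4} \cdot 75691 = \frac{1}{2} + \frac{75691}{4} = \frac{75693}{4} \approx 18923.0$)
$a = \frac{4}{255201}$ ($a = \frac{1}{\frac{75693}{4} + 44877} = \frac{1}{\frac{255201}{4}} = \frac{4}{255201} \approx 1.5674 \cdot 10^{-5}$)
$\frac{a}{H{\left(201,L{\left(-13,-6 \right)} \right)}} = \frac{4}{255201 \left(-263\right)} = \frac{4}{255201} \left(- \frac{1}{263}\right) = - \frac{4}{67117863}$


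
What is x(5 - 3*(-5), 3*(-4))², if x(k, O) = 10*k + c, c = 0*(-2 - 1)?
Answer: 40000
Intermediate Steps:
c = 0 (c = 0*(-3) = 0)
x(k, O) = 10*k (x(k, O) = 10*k + 0 = 10*k)
x(5 - 3*(-5), 3*(-4))² = (10*(5 - 3*(-5)))² = (10*(5 + 15))² = (10*20)² = 200² = 40000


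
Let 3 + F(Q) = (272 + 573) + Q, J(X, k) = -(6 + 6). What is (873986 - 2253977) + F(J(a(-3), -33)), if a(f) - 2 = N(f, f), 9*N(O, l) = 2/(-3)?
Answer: -1379161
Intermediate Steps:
N(O, l) = -2/27 (N(O, l) = (2/(-3))/9 = (2*(-⅓))/9 = (⅑)*(-⅔) = -2/27)
a(f) = 52/27 (a(f) = 2 - 2/27 = 52/27)
J(X, k) = -12 (J(X, k) = -1*12 = -12)
F(Q) = 842 + Q (F(Q) = -3 + ((272 + 573) + Q) = -3 + (845 + Q) = 842 + Q)
(873986 - 2253977) + F(J(a(-3), -33)) = (873986 - 2253977) + (842 - 12) = -1379991 + 830 = -1379161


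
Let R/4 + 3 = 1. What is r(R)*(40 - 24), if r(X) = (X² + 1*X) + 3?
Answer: 944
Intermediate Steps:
R = -8 (R = -12 + 4*1 = -12 + 4 = -8)
r(X) = 3 + X + X² (r(X) = (X² + X) + 3 = (X + X²) + 3 = 3 + X + X²)
r(R)*(40 - 24) = (3 - 8 + (-8)²)*(40 - 24) = (3 - 8 + 64)*16 = 59*16 = 944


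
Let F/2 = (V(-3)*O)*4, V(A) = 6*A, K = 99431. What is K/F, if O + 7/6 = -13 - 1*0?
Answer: 99431/2040 ≈ 48.741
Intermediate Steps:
O = -85/6 (O = -7/6 + (-13 - 1*0) = -7/6 + (-13 + 0) = -7/6 - 13 = -85/6 ≈ -14.167)
F = 2040 (F = 2*(((6*(-3))*(-85/6))*4) = 2*(-18*(-85/6)*4) = 2*(255*4) = 2*1020 = 2040)
K/F = 99431/2040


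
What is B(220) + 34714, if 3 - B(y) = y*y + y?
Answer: -13903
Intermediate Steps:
B(y) = 3 - y - y² (B(y) = 3 - (y*y + y) = 3 - (y² + y) = 3 - (y + y²) = 3 + (-y - y²) = 3 - y - y²)
B(220) + 34714 = (3 - 1*220 - 1*220²) + 34714 = (3 - 220 - 1*48400) + 34714 = (3 - 220 - 48400) + 34714 = -48617 + 34714 = -13903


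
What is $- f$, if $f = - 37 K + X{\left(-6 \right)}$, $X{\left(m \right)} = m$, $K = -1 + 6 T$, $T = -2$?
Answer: $-475$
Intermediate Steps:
$K = -13$ ($K = -1 + 6 \left(-2\right) = -1 - 12 = -13$)
$f = 475$ ($f = \left(-37\right) \left(-13\right) - 6 = 481 - 6 = 475$)
$- f = \left(-1\right) 475 = -475$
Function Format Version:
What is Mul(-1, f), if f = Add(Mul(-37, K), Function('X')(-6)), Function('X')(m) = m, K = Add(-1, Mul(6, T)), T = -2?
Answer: -475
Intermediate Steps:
K = -13 (K = Add(-1, Mul(6, -2)) = Add(-1, -12) = -13)
f = 475 (f = Add(Mul(-37, -13), -6) = Add(481, -6) = 475)
Mul(-1, f) = Mul(-1, 475) = -475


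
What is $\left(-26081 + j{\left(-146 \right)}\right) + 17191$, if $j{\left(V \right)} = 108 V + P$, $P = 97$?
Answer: $-24561$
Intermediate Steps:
$j{\left(V \right)} = 97 + 108 V$ ($j{\left(V \right)} = 108 V + 97 = 97 + 108 V$)
$\left(-26081 + j{\left(-146 \right)}\right) + 17191 = \left(-26081 + \left(97 + 108 \left(-146\right)\right)\right) + 17191 = \left(-26081 + \left(97 - 15768\right)\right) + 17191 = \left(-26081 - 15671\right) + 17191 = -41752 + 17191 = -24561$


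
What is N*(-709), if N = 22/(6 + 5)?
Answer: -1418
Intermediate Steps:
N = 2 (N = 22/11 = 22*(1/11) = 2)
N*(-709) = 2*(-709) = -1418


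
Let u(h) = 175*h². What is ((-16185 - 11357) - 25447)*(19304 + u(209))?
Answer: -406080088731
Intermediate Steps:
((-16185 - 11357) - 25447)*(19304 + u(209)) = ((-16185 - 11357) - 25447)*(19304 + 175*209²) = (-27542 - 25447)*(19304 + 175*43681) = -52989*(19304 + 7644175) = -52989*7663479 = -406080088731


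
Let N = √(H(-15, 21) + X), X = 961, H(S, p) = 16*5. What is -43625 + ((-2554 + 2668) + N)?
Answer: -43511 + √1041 ≈ -43479.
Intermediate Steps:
H(S, p) = 80
N = √1041 (N = √(80 + 961) = √1041 ≈ 32.265)
-43625 + ((-2554 + 2668) + N) = -43625 + ((-2554 + 2668) + √1041) = -43625 + (114 + √1041) = -43511 + √1041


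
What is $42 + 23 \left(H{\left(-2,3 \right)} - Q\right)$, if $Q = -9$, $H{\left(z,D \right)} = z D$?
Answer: $111$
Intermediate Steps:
$H{\left(z,D \right)} = D z$
$42 + 23 \left(H{\left(-2,3 \right)} - Q\right) = 42 + 23 \left(3 \left(-2\right) - -9\right) = 42 + 23 \left(-6 + 9\right) = 42 + 23 \cdot 3 = 42 + 69 = 111$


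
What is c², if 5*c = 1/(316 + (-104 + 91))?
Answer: 1/2295225 ≈ 4.3569e-7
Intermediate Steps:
c = 1/1515 (c = 1/(5*(316 + (-104 + 91))) = 1/(5*(316 - 13)) = (⅕)/303 = (⅕)*(1/303) = 1/1515 ≈ 0.00066007)
c² = (1/1515)² = 1/2295225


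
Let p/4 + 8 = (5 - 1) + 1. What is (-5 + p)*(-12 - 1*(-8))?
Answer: 68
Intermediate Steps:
p = -12 (p = -32 + 4*((5 - 1) + 1) = -32 + 4*(4 + 1) = -32 + 4*5 = -32 + 20 = -12)
(-5 + p)*(-12 - 1*(-8)) = (-5 - 12)*(-12 - 1*(-8)) = -17*(-12 + 8) = -17*(-4) = 68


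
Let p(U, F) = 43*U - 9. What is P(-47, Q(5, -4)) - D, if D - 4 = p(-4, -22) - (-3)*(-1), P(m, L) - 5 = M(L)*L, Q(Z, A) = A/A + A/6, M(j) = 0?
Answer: 185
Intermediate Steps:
p(U, F) = -9 + 43*U
Q(Z, A) = 1 + A/6 (Q(Z, A) = 1 + A*(⅙) = 1 + A/6)
P(m, L) = 5 (P(m, L) = 5 + 0*L = 5 + 0 = 5)
D = -180 (D = 4 + ((-9 + 43*(-4)) - (-3)*(-1)) = 4 + ((-9 - 172) - 1*3) = 4 + (-181 - 3) = 4 - 184 = -180)
P(-47, Q(5, -4)) - D = 5 - 1*(-180) = 5 + 180 = 185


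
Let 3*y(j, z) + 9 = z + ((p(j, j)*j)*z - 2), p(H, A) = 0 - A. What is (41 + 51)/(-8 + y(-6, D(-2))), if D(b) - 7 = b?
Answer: -46/35 ≈ -1.3143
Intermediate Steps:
D(b) = 7 + b
p(H, A) = -A
y(j, z) = -11/3 + z/3 - z*j²/3 (y(j, z) = -3 + (z + (((-j)*j)*z - 2))/3 = -3 + (z + ((-j²)*z - 2))/3 = -3 + (z + (-z*j² - 2))/3 = -3 + (z + (-2 - z*j²))/3 = -3 + (-2 + z - z*j²)/3 = -3 + (-⅔ + z/3 - z*j²/3) = -11/3 + z/3 - z*j²/3)
(41 + 51)/(-8 + y(-6, D(-2))) = (41 + 51)/(-8 + (-11/3 + (7 - 2)/3 - ⅓*(7 - 2)*(-6)²)) = 92/(-8 + (-11/3 + (⅓)*5 - ⅓*5*36)) = 92/(-8 + (-11/3 + 5/3 - 60)) = 92/(-8 - 62) = 92/(-70) = -1/70*92 = -46/35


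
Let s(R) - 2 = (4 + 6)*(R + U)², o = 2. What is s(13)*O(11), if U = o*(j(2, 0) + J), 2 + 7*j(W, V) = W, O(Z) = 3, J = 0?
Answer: 5076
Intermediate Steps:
j(W, V) = -2/7 + W/7
U = 0 (U = 2*((-2/7 + (⅐)*2) + 0) = 2*((-2/7 + 2/7) + 0) = 2*(0 + 0) = 2*0 = 0)
s(R) = 2 + 10*R² (s(R) = 2 + (4 + 6)*(R + 0)² = 2 + 10*R²)
s(13)*O(11) = (2 + 10*13²)*3 = (2 + 10*169)*3 = (2 + 1690)*3 = 1692*3 = 5076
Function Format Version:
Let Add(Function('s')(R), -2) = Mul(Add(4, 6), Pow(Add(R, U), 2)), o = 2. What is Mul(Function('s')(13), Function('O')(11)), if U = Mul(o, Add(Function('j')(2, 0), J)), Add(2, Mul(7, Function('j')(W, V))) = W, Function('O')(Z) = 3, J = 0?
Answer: 5076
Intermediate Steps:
Function('j')(W, V) = Add(Rational(-2, 7), Mul(Rational(1, 7), W))
U = 0 (U = Mul(2, Add(Add(Rational(-2, 7), Mul(Rational(1, 7), 2)), 0)) = Mul(2, Add(Add(Rational(-2, 7), Rational(2, 7)), 0)) = Mul(2, Add(0, 0)) = Mul(2, 0) = 0)
Function('s')(R) = Add(2, Mul(10, Pow(R, 2))) (Function('s')(R) = Add(2, Mul(Add(4, 6), Pow(Add(R, 0), 2))) = Add(2, Mul(10, Pow(R, 2))))
Mul(Function('s')(13), Function('O')(11)) = Mul(Add(2, Mul(10, Pow(13, 2))), 3) = Mul(Add(2, Mul(10, 169)), 3) = Mul(Add(2, 1690), 3) = Mul(1692, 3) = 5076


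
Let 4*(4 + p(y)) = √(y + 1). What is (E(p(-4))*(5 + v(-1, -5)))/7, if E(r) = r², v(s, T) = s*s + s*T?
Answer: 2783/112 - 22*I*√3/7 ≈ 24.848 - 5.4436*I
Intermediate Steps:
p(y) = -4 + √(1 + y)/4 (p(y) = -4 + √(y + 1)/4 = -4 + √(1 + y)/4)
v(s, T) = s² + T*s
(E(p(-4))*(5 + v(-1, -5)))/7 = ((-4 + √(1 - 4)/4)²*(5 - (-5 - 1)))/7 = ((-4 + √(-3)/4)²*(5 - 1*(-6)))*(⅐) = ((-4 + (I*√3)/4)²*(5 + 6))*(⅐) = ((-4 + I*√3/4)²*11)*(⅐) = (11*(-4 + I*√3/4)²)*(⅐) = 11*(-4 + I*√3/4)²/7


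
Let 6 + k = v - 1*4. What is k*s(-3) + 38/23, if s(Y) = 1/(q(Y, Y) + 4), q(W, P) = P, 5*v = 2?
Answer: -914/115 ≈ -7.9478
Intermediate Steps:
v = ⅖ (v = (⅕)*2 = ⅖ ≈ 0.40000)
k = -48/5 (k = -6 + (⅖ - 1*4) = -6 + (⅖ - 4) = -6 - 18/5 = -48/5 ≈ -9.6000)
s(Y) = 1/(4 + Y) (s(Y) = 1/(Y + 4) = 1/(4 + Y))
k*s(-3) + 38/23 = -48/(5*(4 - 3)) + 38/23 = -48/5/1 + 38*(1/23) = -48/5*1 + 38/23 = -48/5 + 38/23 = -914/115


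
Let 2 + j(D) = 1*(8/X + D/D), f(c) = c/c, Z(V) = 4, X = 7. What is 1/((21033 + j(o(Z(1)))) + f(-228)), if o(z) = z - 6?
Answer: 7/147239 ≈ 4.7542e-5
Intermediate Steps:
f(c) = 1
o(z) = -6 + z
j(D) = 1/7 (j(D) = -2 + 1*(8/7 + D/D) = -2 + 1*(8*(1/7) + 1) = -2 + 1*(8/7 + 1) = -2 + 1*(15/7) = -2 + 15/7 = 1/7)
1/((21033 + j(o(Z(1)))) + f(-228)) = 1/((21033 + 1/7) + 1) = 1/(147232/7 + 1) = 1/(147239/7) = 7/147239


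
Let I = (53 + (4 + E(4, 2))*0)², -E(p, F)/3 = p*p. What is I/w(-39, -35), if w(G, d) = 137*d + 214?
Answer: -2809/4581 ≈ -0.61318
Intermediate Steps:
E(p, F) = -3*p² (E(p, F) = -3*p*p = -3*p²)
w(G, d) = 214 + 137*d
I = 2809 (I = (53 + (4 - 3*4²)*0)² = (53 + (4 - 3*16)*0)² = (53 + (4 - 48)*0)² = (53 - 44*0)² = (53 + 0)² = 53² = 2809)
I/w(-39, -35) = 2809/(214 + 137*(-35)) = 2809/(214 - 4795) = 2809/(-4581) = 2809*(-1/4581) = -2809/4581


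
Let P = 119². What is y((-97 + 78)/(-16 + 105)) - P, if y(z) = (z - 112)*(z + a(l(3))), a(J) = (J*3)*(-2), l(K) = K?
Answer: -95980354/7921 ≈ -12117.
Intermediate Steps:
P = 14161
a(J) = -6*J (a(J) = (3*J)*(-2) = -6*J)
y(z) = (-112 + z)*(-18 + z) (y(z) = (z - 112)*(z - 6*3) = (-112 + z)*(z - 18) = (-112 + z)*(-18 + z))
y((-97 + 78)/(-16 + 105)) - P = (2016 + ((-97 + 78)/(-16 + 105))² - 130*(-97 + 78)/(-16 + 105)) - 1*14161 = (2016 + (-19/89)² - (-2470)/89) - 14161 = (2016 + (-19*1/89)² - (-2470)/89) - 14161 = (2016 + (-19/89)² - 130*(-19/89)) - 14161 = (2016 + 361/7921 + 2470/89) - 14161 = 16188927/7921 - 14161 = -95980354/7921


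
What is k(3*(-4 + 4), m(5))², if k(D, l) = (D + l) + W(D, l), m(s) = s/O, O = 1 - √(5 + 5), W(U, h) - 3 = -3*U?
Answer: 734/81 - 220*√10/81 ≈ 0.47283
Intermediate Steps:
W(U, h) = 3 - 3*U
O = 1 - √10 ≈ -2.1623
m(s) = s/(1 - √10)
k(D, l) = 3 + l - 2*D (k(D, l) = (D + l) + (3 - 3*D) = 3 + l - 2*D)
k(3*(-4 + 4), m(5))² = (3 + 5/(1 - √10) - 6*(-4 + 4))² = (3 + 5/(1 - √10) - 6*0)² = (3 + 5/(1 - √10) - 2*0)² = (3 + 5/(1 - √10) + 0)² = (3 + 5/(1 - √10))²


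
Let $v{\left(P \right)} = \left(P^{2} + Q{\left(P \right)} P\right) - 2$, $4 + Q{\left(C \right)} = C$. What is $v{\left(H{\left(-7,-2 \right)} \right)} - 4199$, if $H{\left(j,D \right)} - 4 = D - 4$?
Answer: $-4185$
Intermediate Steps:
$Q{\left(C \right)} = -4 + C$
$H{\left(j,D \right)} = D$ ($H{\left(j,D \right)} = 4 + \left(D - 4\right) = 4 + \left(-4 + D\right) = D$)
$v{\left(P \right)} = -2 + P^{2} + P \left(-4 + P\right)$ ($v{\left(P \right)} = \left(P^{2} + \left(-4 + P\right) P\right) - 2 = \left(P^{2} + P \left(-4 + P\right)\right) - 2 = -2 + P^{2} + P \left(-4 + P\right)$)
$v{\left(H{\left(-7,-2 \right)} \right)} - 4199 = \left(-2 + \left(-2\right)^{2} - 2 \left(-4 - 2\right)\right) - 4199 = \left(-2 + 4 - -12\right) - 4199 = \left(-2 + 4 + 12\right) - 4199 = 14 - 4199 = -4185$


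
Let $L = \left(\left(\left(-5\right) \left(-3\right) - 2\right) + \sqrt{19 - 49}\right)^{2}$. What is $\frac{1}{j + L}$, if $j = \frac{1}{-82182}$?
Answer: $- \frac{82182 i}{- 11423297 i + 2136732 \sqrt{30}} \approx 0.00351 - 0.0035961 i$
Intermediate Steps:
$j = - \frac{1}{82182} \approx -1.2168 \cdot 10^{-5}$
$L = \left(13 + i \sqrt{30}\right)^{2}$ ($L = \left(\left(15 - 2\right) + \sqrt{-30}\right)^{2} = \left(13 + i \sqrt{30}\right)^{2} \approx 139.0 + 142.41 i$)
$\frac{1}{j + L} = \frac{1}{- \frac{1}{82182} + \left(13 + i \sqrt{30}\right)^{2}}$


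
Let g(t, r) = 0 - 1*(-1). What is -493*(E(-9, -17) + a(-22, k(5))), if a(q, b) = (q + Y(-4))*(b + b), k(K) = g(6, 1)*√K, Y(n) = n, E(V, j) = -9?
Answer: 4437 + 25636*√5 ≈ 61761.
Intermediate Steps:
g(t, r) = 1 (g(t, r) = 0 + 1 = 1)
k(K) = √K (k(K) = 1*√K = √K)
a(q, b) = 2*b*(-4 + q) (a(q, b) = (q - 4)*(b + b) = (-4 + q)*(2*b) = 2*b*(-4 + q))
-493*(E(-9, -17) + a(-22, k(5))) = -493*(-9 + 2*√5*(-4 - 22)) = -493*(-9 + 2*√5*(-26)) = -493*(-9 - 52*√5) = 4437 + 25636*√5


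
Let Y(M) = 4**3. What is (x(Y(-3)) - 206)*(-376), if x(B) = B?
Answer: 53392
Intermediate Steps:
Y(M) = 64
(x(Y(-3)) - 206)*(-376) = (64 - 206)*(-376) = -142*(-376) = 53392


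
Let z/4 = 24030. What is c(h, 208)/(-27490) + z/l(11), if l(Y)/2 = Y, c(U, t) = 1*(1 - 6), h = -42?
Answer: 264233891/60478 ≈ 4369.1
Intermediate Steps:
c(U, t) = -5 (c(U, t) = 1*(-5) = -5)
l(Y) = 2*Y
z = 96120 (z = 4*24030 = 96120)
c(h, 208)/(-27490) + z/l(11) = -5/(-27490) + 96120/((2*11)) = -5*(-1/27490) + 96120/22 = 1/5498 + 96120*(1/22) = 1/5498 + 48060/11 = 264233891/60478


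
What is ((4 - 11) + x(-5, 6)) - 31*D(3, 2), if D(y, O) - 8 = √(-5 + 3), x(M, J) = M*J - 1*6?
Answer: -291 - 31*I*√2 ≈ -291.0 - 43.841*I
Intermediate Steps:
x(M, J) = -6 + J*M (x(M, J) = J*M - 6 = -6 + J*M)
D(y, O) = 8 + I*√2 (D(y, O) = 8 + √(-5 + 3) = 8 + √(-2) = 8 + I*√2)
((4 - 11) + x(-5, 6)) - 31*D(3, 2) = ((4 - 11) + (-6 + 6*(-5))) - 31*(8 + I*√2) = (-7 + (-6 - 30)) + (-248 - 31*I*√2) = (-7 - 36) + (-248 - 31*I*√2) = -43 + (-248 - 31*I*√2) = -291 - 31*I*√2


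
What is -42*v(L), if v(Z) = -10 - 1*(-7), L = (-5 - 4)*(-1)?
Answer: 126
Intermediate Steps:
L = 9 (L = -9*(-1) = 9)
v(Z) = -3 (v(Z) = -10 + 7 = -3)
-42*v(L) = -42*(-3) = 126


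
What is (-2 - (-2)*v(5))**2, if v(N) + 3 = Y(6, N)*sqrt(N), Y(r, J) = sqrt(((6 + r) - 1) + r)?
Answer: 404 - 32*sqrt(85) ≈ 108.97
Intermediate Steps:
Y(r, J) = sqrt(5 + 2*r) (Y(r, J) = sqrt((5 + r) + r) = sqrt(5 + 2*r))
v(N) = -3 + sqrt(17)*sqrt(N) (v(N) = -3 + sqrt(5 + 2*6)*sqrt(N) = -3 + sqrt(5 + 12)*sqrt(N) = -3 + sqrt(17)*sqrt(N))
(-2 - (-2)*v(5))**2 = (-2 - (-2)*(-3 + sqrt(17)*sqrt(5)))**2 = (-2 - (-2)*(-3 + sqrt(85)))**2 = (-2 - 2*(3 - sqrt(85)))**2 = (-2 + (-6 + 2*sqrt(85)))**2 = (-8 + 2*sqrt(85))**2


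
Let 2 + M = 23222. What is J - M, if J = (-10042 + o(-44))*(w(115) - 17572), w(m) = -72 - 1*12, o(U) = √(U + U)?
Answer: 177278332 - 35312*I*√22 ≈ 1.7728e+8 - 1.6563e+5*I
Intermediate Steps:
M = 23220 (M = -2 + 23222 = 23220)
o(U) = √2*√U (o(U) = √(2*U) = √2*√U)
w(m) = -84 (w(m) = -72 - 12 = -84)
J = 177301552 - 35312*I*√22 (J = (-10042 + √2*√(-44))*(-84 - 17572) = (-10042 + √2*(2*I*√11))*(-17656) = (-10042 + 2*I*√22)*(-17656) = 177301552 - 35312*I*√22 ≈ 1.773e+8 - 1.6563e+5*I)
J - M = (177301552 - 35312*I*√22) - 1*23220 = (177301552 - 35312*I*√22) - 23220 = 177278332 - 35312*I*√22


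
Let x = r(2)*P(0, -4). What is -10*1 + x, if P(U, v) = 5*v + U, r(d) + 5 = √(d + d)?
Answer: 50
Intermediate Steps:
r(d) = -5 + √2*√d (r(d) = -5 + √(d + d) = -5 + √(2*d) = -5 + √2*√d)
P(U, v) = U + 5*v
x = 60 (x = (-5 + √2*√2)*(0 + 5*(-4)) = (-5 + 2)*(0 - 20) = -3*(-20) = 60)
-10*1 + x = -10*1 + 60 = -10 + 60 = 50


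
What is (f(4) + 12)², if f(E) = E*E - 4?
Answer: 576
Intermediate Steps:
f(E) = -4 + E² (f(E) = E² - 4 = -4 + E²)
(f(4) + 12)² = ((-4 + 4²) + 12)² = ((-4 + 16) + 12)² = (12 + 12)² = 24² = 576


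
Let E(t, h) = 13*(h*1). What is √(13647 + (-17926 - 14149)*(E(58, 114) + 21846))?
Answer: I*√748231953 ≈ 27354.0*I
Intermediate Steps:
E(t, h) = 13*h
√(13647 + (-17926 - 14149)*(E(58, 114) + 21846)) = √(13647 + (-17926 - 14149)*(13*114 + 21846)) = √(13647 - 32075*(1482 + 21846)) = √(13647 - 32075*23328) = √(13647 - 748245600) = √(-748231953) = I*√748231953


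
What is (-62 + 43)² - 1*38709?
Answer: -38348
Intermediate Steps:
(-62 + 43)² - 1*38709 = (-19)² - 38709 = 361 - 38709 = -38348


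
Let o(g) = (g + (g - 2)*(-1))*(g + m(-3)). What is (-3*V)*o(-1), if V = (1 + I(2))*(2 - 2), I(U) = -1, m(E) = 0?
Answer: 0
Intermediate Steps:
o(g) = 2*g (o(g) = (g + (g - 2)*(-1))*(g + 0) = (g + (-2 + g)*(-1))*g = (g + (2 - g))*g = 2*g)
V = 0 (V = (1 - 1)*(2 - 2) = 0*0 = 0)
(-3*V)*o(-1) = (-3*0)*(2*(-1)) = 0*(-2) = 0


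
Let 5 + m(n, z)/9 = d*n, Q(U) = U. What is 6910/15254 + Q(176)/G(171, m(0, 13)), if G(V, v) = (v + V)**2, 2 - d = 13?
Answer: 14048483/30271563 ≈ 0.46408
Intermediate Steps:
d = -11 (d = 2 - 1*13 = 2 - 13 = -11)
m(n, z) = -45 - 99*n (m(n, z) = -45 + 9*(-11*n) = -45 - 99*n)
G(V, v) = (V + v)**2
6910/15254 + Q(176)/G(171, m(0, 13)) = 6910/15254 + 176/((171 + (-45 - 99*0))**2) = 6910*(1/15254) + 176/((171 + (-45 + 0))**2) = 3455/7627 + 176/((171 - 45)**2) = 3455/7627 + 176/(126**2) = 3455/7627 + 176/15876 = 3455/7627 + 176*(1/15876) = 3455/7627 + 44/3969 = 14048483/30271563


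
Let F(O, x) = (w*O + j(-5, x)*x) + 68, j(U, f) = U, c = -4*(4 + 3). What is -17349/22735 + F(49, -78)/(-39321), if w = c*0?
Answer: -692592659/893962935 ≈ -0.77474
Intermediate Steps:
c = -28 (c = -4*7 = -28)
w = 0 (w = -28*0 = 0)
F(O, x) = 68 - 5*x (F(O, x) = (0*O - 5*x) + 68 = (0 - 5*x) + 68 = -5*x + 68 = 68 - 5*x)
-17349/22735 + F(49, -78)/(-39321) = -17349/22735 + (68 - 5*(-78))/(-39321) = -17349*1/22735 + (68 + 390)*(-1/39321) = -17349/22735 + 458*(-1/39321) = -17349/22735 - 458/39321 = -692592659/893962935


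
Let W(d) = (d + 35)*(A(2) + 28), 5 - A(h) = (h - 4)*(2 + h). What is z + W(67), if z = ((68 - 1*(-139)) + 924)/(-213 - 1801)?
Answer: 8421417/2014 ≈ 4181.4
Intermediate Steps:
A(h) = 5 - (-4 + h)*(2 + h) (A(h) = 5 - (h - 4)*(2 + h) = 5 - (-4 + h)*(2 + h))
z = -1131/2014 (z = ((68 + 139) + 924)/(-2014) = (207 + 924)*(-1/2014) = 1131*(-1/2014) = -1131/2014 ≈ -0.56157)
W(d) = 1435 + 41*d (W(d) = (d + 35)*((13 - 1*2² + 2*2) + 28) = (35 + d)*((13 - 1*4 + 4) + 28) = (35 + d)*((13 - 4 + 4) + 28) = (35 + d)*(13 + 28) = (35 + d)*41 = 1435 + 41*d)
z + W(67) = -1131/2014 + (1435 + 41*67) = -1131/2014 + (1435 + 2747) = -1131/2014 + 4182 = 8421417/2014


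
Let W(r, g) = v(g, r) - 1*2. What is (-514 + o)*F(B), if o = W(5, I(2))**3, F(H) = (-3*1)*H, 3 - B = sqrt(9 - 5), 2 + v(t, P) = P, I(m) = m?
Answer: 1539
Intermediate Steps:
v(t, P) = -2 + P
B = 1 (B = 3 - sqrt(9 - 5) = 3 - sqrt(4) = 3 - 1*2 = 3 - 2 = 1)
W(r, g) = -4 + r (W(r, g) = (-2 + r) - 1*2 = (-2 + r) - 2 = -4 + r)
F(H) = -3*H
o = 1 (o = (-4 + 5)**3 = 1**3 = 1)
(-514 + o)*F(B) = (-514 + 1)*(-3*1) = -513*(-3) = 1539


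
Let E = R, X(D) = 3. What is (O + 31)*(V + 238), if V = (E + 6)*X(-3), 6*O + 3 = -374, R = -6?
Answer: -22729/3 ≈ -7576.3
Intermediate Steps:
E = -6
O = -377/6 (O = -½ + (⅙)*(-374) = -½ - 187/3 = -377/6 ≈ -62.833)
V = 0 (V = (-6 + 6)*3 = 0*3 = 0)
(O + 31)*(V + 238) = (-377/6 + 31)*(0 + 238) = -191/6*238 = -22729/3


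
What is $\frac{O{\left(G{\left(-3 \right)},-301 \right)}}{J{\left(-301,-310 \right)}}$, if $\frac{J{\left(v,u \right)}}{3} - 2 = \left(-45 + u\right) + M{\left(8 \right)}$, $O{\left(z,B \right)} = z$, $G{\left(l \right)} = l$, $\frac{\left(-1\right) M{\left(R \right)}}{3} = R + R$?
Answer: $\frac{1}{401} \approx 0.0024938$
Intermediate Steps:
$M{\left(R \right)} = - 6 R$ ($M{\left(R \right)} = - 3 \left(R + R\right) = - 3 \cdot 2 R = - 6 R$)
$J{\left(v,u \right)} = -273 + 3 u$ ($J{\left(v,u \right)} = 6 + 3 \left(\left(-45 + u\right) - 48\right) = 6 + 3 \left(-93 + u\right) = 6 + \left(-279 + 3 u\right) = -273 + 3 u$)
$\frac{O{\left(G{\left(-3 \right)},-301 \right)}}{J{\left(-301,-310 \right)}} = - \frac{3}{-273 + 3 \left(-310\right)} = - \frac{3}{-273 - 930} = - \frac{3}{-1203} = \left(-3\right) \left(- \frac{1}{1203}\right) = \frac{1}{401}$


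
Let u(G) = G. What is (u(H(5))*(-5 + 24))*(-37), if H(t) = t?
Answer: -3515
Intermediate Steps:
(u(H(5))*(-5 + 24))*(-37) = (5*(-5 + 24))*(-37) = (5*19)*(-37) = 95*(-37) = -3515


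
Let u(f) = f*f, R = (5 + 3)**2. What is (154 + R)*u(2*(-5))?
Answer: 21800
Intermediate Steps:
R = 64 (R = 8**2 = 64)
u(f) = f**2
(154 + R)*u(2*(-5)) = (154 + 64)*(2*(-5))**2 = 218*(-10)**2 = 218*100 = 21800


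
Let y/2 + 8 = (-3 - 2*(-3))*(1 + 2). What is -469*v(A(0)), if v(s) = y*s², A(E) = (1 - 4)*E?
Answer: 0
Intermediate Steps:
y = 2 (y = -16 + 2*((-3 - 2*(-3))*(1 + 2)) = -16 + 2*((-3 + 6)*3) = -16 + 2*(3*3) = -16 + 2*9 = -16 + 18 = 2)
A(E) = -3*E
v(s) = 2*s²
-469*v(A(0)) = -938*(-3*0)² = -938*0² = -938*0 = -469*0 = 0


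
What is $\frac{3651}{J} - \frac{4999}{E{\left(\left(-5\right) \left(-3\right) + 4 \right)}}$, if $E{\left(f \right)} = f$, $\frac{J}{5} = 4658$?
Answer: $- \frac{116357341}{442510} \approx -262.95$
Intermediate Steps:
$J = 23290$ ($J = 5 \cdot 4658 = 23290$)
$\frac{3651}{J} - \frac{4999}{E{\left(\left(-5\right) \left(-3\right) + 4 \right)}} = \frac{3651}{23290} - \frac{4999}{\left(-5\right) \left(-3\right) + 4} = 3651 \cdot \frac{1}{23290} - \frac{4999}{15 + 4} = \frac{3651}{23290} - \frac{4999}{19} = - \frac{116357341}{442510}$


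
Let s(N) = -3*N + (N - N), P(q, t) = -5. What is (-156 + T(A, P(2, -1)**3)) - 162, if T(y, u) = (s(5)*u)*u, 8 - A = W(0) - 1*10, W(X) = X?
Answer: -234693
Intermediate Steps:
s(N) = -3*N (s(N) = -3*N + 0 = -3*N)
A = 18 (A = 8 - (0 - 1*10) = 8 - (0 - 10) = 8 - 1*(-10) = 8 + 10 = 18)
T(y, u) = -15*u**2 (T(y, u) = ((-3*5)*u)*u = (-15*u)*u = -15*u**2)
(-156 + T(A, P(2, -1)**3)) - 162 = (-156 - 15*((-5)**3)**2) - 162 = (-156 - 15*(-125)**2) - 162 = (-156 - 15*15625) - 162 = (-156 - 234375) - 162 = -234531 - 162 = -234693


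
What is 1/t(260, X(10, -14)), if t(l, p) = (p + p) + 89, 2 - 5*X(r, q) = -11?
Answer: 5/471 ≈ 0.010616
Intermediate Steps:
X(r, q) = 13/5 (X(r, q) = ⅖ - ⅕*(-11) = ⅖ + 11/5 = 13/5)
t(l, p) = 89 + 2*p (t(l, p) = 2*p + 89 = 89 + 2*p)
1/t(260, X(10, -14)) = 1/(89 + 2*(13/5)) = 1/(89 + 26/5) = 1/(471/5) = 5/471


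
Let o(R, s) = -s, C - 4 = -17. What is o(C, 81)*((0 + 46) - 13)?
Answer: -2673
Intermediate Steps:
C = -13 (C = 4 - 17 = -13)
o(C, 81)*((0 + 46) - 13) = (-1*81)*((0 + 46) - 13) = -81*(46 - 13) = -81*33 = -2673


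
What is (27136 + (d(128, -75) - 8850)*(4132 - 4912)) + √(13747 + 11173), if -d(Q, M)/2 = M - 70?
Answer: 6703936 + 2*√6230 ≈ 6.7041e+6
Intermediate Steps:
d(Q, M) = 140 - 2*M (d(Q, M) = -2*(M - 70) = -2*(-70 + M) = 140 - 2*M)
(27136 + (d(128, -75) - 8850)*(4132 - 4912)) + √(13747 + 11173) = (27136 + ((140 - 2*(-75)) - 8850)*(4132 - 4912)) + √(13747 + 11173) = (27136 + ((140 + 150) - 8850)*(-780)) + √24920 = (27136 + (290 - 8850)*(-780)) + 2*√6230 = (27136 - 8560*(-780)) + 2*√6230 = (27136 + 6676800) + 2*√6230 = 6703936 + 2*√6230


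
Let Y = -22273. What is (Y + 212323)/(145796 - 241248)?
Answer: -13575/6818 ≈ -1.9911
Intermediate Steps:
(Y + 212323)/(145796 - 241248) = (-22273 + 212323)/(145796 - 241248) = 190050/(-95452) = 190050*(-1/95452) = -13575/6818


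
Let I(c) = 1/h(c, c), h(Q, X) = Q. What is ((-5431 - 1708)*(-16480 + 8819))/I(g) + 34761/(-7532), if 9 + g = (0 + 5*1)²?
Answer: 6591027687287/7532 ≈ 8.7507e+8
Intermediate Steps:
g = 16 (g = -9 + (0 + 5*1)² = -9 + (0 + 5)² = -9 + 5² = -9 + 25 = 16)
I(c) = 1/c
((-5431 - 1708)*(-16480 + 8819))/I(g) + 34761/(-7532) = ((-5431 - 1708)*(-16480 + 8819))/(1/16) + 34761/(-7532) = (-7139*(-7661))/(1/16) + 34761*(-1/7532) = 54691879*16 - 34761/7532 = 875070064 - 34761/7532 = 6591027687287/7532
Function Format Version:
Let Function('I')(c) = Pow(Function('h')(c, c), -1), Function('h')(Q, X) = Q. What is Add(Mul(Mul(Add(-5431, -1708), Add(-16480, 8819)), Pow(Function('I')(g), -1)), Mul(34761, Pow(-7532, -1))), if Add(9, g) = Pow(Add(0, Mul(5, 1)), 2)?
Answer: Rational(6591027687287, 7532) ≈ 8.7507e+8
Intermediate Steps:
g = 16 (g = Add(-9, Pow(Add(0, Mul(5, 1)), 2)) = Add(-9, Pow(Add(0, 5), 2)) = Add(-9, Pow(5, 2)) = Add(-9, 25) = 16)
Function('I')(c) = Pow(c, -1)
Add(Mul(Mul(Add(-5431, -1708), Add(-16480, 8819)), Pow(Function('I')(g), -1)), Mul(34761, Pow(-7532, -1))) = Add(Mul(Mul(Add(-5431, -1708), Add(-16480, 8819)), Pow(Pow(16, -1), -1)), Mul(34761, Pow(-7532, -1))) = Add(Mul(Mul(-7139, -7661), Pow(Rational(1, 16), -1)), Mul(34761, Rational(-1, 7532))) = Add(Mul(54691879, 16), Rational(-34761, 7532)) = Add(875070064, Rational(-34761, 7532)) = Rational(6591027687287, 7532)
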